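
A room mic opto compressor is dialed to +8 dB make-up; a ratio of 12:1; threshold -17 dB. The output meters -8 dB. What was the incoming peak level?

Before make-up, the level was -8 − 8 = -16 dB.
That's 1 dB above the -17 dB threshold.
Before 12:1 compression the overshoot was 1 × 12 = 12 dB, so input = -17 + 12 = -5 dB.

-5 dB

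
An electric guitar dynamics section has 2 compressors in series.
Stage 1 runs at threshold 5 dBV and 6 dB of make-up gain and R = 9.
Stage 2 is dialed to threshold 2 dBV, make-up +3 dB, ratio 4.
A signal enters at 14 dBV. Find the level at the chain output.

7.5 dBV

Stage 1: 14 dBV is 9 dB over 5 dBV; at 9:1 that becomes 1 dB over, giving 6 dBV; +6 dB make-up → 12 dBV.
Stage 2: 10 dB above 2 dBV, reduced 4:1 to 2.5 dB above → 4.5 dBV; +3 dB make-up → 7.5 dBV.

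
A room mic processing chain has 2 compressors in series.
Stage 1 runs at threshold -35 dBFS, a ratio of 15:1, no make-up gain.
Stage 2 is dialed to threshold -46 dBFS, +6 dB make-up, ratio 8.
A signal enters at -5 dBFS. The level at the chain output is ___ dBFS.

-38.375 dBFS

Stage 1: overshoot 30 dB → 30/15 = 2 dB → -33 dBFS.
Stage 2: overshoot 13 dB → 13/8 = 1.625 dB → -44.375 dBFS; +6 dB make-up → -38.375 dBFS.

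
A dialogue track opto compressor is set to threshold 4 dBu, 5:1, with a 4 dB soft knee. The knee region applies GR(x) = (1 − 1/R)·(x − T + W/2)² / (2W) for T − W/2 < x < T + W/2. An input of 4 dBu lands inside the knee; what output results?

3.6 dBu

x − T + W/2 = 4 − 4 + 2 = 2.
GR = (1 − 1/5) × 2² / 8 = 0.8 × 4 / 8 = 0.4 dB.
Output = 4 − 0.4 = 3.6 dBu.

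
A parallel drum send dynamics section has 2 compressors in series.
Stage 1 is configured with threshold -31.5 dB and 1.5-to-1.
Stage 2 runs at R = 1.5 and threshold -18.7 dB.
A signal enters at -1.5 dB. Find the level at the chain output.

-13.9 dB

Stage 1: -1.5 dB is 30 dB over -31.5 dB; at 1.5:1 that becomes 20 dB over, giving -11.5 dB.
Stage 2: 7.2 dB above -18.7 dB, reduced 1.5:1 to 4.8 dB above → -13.9 dB.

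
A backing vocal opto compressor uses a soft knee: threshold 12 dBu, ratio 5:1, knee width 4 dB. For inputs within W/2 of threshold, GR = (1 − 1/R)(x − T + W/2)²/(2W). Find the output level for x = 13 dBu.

x − T + W/2 = 13 − 12 + 2 = 3.
GR = (1 − 1/5) × 3² / 8 = 0.8 × 9 / 8 = 0.9 dB.
Output = 13 − 0.9 = 12.1 dBu.

12.1 dBu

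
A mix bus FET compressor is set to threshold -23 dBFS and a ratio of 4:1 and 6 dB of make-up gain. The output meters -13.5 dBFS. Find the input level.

Before make-up, the level was -13.5 − 6 = -19.5 dBFS.
The compressed level sits -19.5 − (-23) = 3.5 dB over threshold.
Before 4:1 compression the overshoot was 3.5 × 4 = 14 dB, so input = -23 + 14 = -9 dBFS.

-9 dBFS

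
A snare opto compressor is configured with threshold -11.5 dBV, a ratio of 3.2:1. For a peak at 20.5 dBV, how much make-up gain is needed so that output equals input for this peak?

22 dB

Overshoot 32 dB → 32/3.2 = 10 dB after compression, so the compressed level is -11.5 + 10 = -1.5 dBV.
Make-up = target − compressed = 20.5 − (-1.5) = 22 dB.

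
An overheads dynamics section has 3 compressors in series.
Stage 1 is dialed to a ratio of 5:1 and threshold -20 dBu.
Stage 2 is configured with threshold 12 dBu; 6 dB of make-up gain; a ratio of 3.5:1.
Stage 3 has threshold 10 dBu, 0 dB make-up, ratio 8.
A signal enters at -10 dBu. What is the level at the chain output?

-12 dBu

Stage 1: 10 dB above -20 dBu, reduced 5:1 to 2 dB above → -18 dBu.
Stage 2: -18 dBu ≤ 12 dBu, so stage 2 doesn't engage; make-up brings it to -12 dBu.
Stage 3: below threshold (-12 ≤ 10); passes unchanged; output -12 dBu.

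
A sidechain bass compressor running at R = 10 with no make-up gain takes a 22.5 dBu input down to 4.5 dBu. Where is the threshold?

Gain reduction = 22.5 − 4.5 = 18 dB; output overshoot = GR / (R − 1) = 18 / 9 = 2 dB.
Threshold = output − output overshoot = 4.5 − 2 = 2.5 dBu.

2.5 dBu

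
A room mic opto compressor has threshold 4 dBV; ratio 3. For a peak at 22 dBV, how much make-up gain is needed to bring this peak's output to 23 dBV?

Without make-up, output = threshold + overshoot/3 = 4 + 6 = 10 dBV.
Gap to target: 13 dB.

13 dB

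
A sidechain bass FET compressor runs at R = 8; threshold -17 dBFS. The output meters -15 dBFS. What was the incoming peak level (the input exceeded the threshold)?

Post-compression overshoot = -15 − (-17) = 2 dB.
Undo the ratio: input overshoot = 2 × 8 = 16 dB, giving input = -1 dBFS.

-1 dBFS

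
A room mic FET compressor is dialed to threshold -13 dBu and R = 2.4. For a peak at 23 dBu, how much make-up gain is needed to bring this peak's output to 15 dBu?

Without make-up, output = threshold + overshoot/2.4 = -13 + 15 = 2 dBu.
Gap to target: 13 dB.

13 dB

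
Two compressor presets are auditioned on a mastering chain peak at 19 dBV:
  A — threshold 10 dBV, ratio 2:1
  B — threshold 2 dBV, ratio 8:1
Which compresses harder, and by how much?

A: overshoot 9 dB → output overshoot 4.5 dB → GR 4.5 dB.
B: overshoot 17 dB → output overshoot 2.125 dB → GR 14.875 dB.
B reduces 10.375 dB more.

B, by 10.375 dB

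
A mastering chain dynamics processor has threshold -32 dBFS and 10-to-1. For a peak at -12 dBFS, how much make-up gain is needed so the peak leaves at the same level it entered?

18 dB

Without make-up, output = threshold + overshoot/10 = -32 + 2 = -30 dBFS.
Gap to target: 18 dB.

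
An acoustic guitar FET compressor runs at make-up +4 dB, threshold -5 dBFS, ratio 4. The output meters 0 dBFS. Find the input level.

Remove make-up: 0 − 4 = -4 dBFS.
The compressed level sits -4 − (-5) = 1 dB over threshold.
Undo the ratio: input overshoot = 1 × 4 = 4 dB, giving input = -1 dBFS.

-1 dBFS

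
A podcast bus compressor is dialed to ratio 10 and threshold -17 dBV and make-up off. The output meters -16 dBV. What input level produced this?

That's 1 dB above the -17 dBV threshold.
Undo the ratio: input overshoot = 1 × 10 = 10 dB, giving input = -7 dBV.

-7 dBV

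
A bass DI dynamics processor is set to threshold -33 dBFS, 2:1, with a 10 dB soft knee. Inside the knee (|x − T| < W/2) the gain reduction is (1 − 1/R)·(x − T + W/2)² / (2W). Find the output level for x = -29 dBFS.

-31.025 dBFS

x − T + W/2 = -29 − (-33) + 5 = 9.
GR = (1 − 1/2) × 9² / 20 = 0.5 × 81 / 20 = 2.025 dB.
Output = -29 − 2.025 = -31.025 dBFS.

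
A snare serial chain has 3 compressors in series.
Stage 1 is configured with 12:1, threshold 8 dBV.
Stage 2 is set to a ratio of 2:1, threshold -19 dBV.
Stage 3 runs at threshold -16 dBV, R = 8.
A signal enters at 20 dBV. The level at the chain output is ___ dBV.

-14.625 dBV

Stage 1: overshoot 12 dB → 12/12 = 1 dB → 9 dBV.
Stage 2: overshoot 28 dB → 28/2 = 14 dB → -5 dBV.
Stage 3: -5 dBV is 11 dB over -16 dBV; at 8:1 that becomes 1.375 dB over, giving -14.625 dBV.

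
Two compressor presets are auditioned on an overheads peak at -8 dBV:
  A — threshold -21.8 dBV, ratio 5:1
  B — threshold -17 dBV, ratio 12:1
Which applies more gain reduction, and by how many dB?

A: GR = 13.8 − 13.8/5 = 11.04 dB.
B: GR = 9 − 9/12 = 8.25 dB.
Difference: 2.79 dB in favour of A.

A, by 2.79 dB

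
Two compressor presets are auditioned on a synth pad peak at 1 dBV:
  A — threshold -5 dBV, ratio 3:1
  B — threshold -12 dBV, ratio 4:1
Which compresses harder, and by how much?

A: 6 dB over, compressed to 2 dB over, so 4 dB of GR.
B: 13 dB over, compressed to 3.25 dB over, so 9.75 dB of GR.
B reduces 5.75 dB more.

B, by 5.75 dB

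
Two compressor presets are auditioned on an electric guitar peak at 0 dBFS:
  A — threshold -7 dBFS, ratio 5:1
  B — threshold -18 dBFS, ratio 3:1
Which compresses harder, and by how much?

B, by 6.4 dB

A: 7 dB over, compressed to 1.4 dB over, so 5.6 dB of GR.
B: 18 dB over, compressed to 6 dB over, so 12 dB of GR.
Difference: 6.4 dB in favour of B.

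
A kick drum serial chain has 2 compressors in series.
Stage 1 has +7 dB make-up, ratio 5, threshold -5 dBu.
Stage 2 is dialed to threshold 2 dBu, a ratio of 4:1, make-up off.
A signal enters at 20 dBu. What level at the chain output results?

Stage 1: 25 dB above -5 dBu, reduced 5:1 to 5 dB above → 0 dBu; +7 dB make-up → 7 dBu.
Stage 2: overshoot 5 dB → 5/4 = 1.25 dB → 3.25 dBu.

3.25 dBu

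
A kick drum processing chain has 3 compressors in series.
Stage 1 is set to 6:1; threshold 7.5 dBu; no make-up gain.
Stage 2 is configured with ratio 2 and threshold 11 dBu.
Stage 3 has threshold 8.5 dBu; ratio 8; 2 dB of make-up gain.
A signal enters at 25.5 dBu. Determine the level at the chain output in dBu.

10.75 dBu

Stage 1: 25.5 dBu is 18 dB over 7.5 dBu; at 6:1 that becomes 3 dB over, giving 10.5 dBu.
Stage 2: below threshold (10.5 ≤ 11); passes unchanged; output 10.5 dBu.
Stage 3: overshoot 2 dB → 2/8 = 0.25 dB → 8.75 dBu; +2 dB make-up → 10.75 dBu.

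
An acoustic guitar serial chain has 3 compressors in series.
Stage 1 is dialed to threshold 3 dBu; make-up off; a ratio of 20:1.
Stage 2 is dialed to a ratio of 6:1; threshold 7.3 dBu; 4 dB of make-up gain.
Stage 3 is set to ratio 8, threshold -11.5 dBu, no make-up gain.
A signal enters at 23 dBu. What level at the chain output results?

Stage 1: 20 dB above 3 dBu, reduced 20:1 to 1 dB above → 4 dBu.
Stage 2: below threshold (4 ≤ 7.3); passes unchanged; make-up brings it to 8 dBu.
Stage 3: 19.5 dB above -11.5 dBu, reduced 8:1 to 2.4375 dB above → -9.0625 dBu.

-9.0625 dBu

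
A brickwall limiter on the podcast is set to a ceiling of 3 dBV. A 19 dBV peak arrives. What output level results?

At ∞:1, everything above 3 dBV is held at the ceiling.

3 dBV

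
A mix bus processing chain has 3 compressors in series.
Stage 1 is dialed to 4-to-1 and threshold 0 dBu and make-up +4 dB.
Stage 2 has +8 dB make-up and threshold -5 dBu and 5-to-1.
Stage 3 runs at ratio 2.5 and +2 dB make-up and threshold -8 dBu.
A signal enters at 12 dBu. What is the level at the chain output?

Stage 1: 12 dBu is 12 dB over 0 dBu; at 4:1 that becomes 3 dB over, giving 3 dBu; +4 dB make-up → 7 dBu.
Stage 2: overshoot 12 dB → 12/5 = 2.4 dB → -2.6 dBu; +8 dB make-up → 5.4 dBu.
Stage 3: 13.4 dB above -8 dBu, reduced 2.5:1 to 5.36 dB above → -2.64 dBu; +2 dB make-up → -0.64 dBu.

-0.64 dBu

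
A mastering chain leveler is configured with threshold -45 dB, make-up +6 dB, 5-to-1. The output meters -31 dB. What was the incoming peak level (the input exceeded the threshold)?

-5 dB

Stripping the +6 dB make-up gives -37 dB at the gain stage.
That's 8 dB above the -45 dB threshold.
Before 5:1 compression the overshoot was 8 × 5 = 40 dB, so input = -45 + 40 = -5 dB.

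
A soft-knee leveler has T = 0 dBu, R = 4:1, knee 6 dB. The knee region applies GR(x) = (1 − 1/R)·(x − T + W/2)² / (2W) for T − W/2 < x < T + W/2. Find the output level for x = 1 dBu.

0 dBu

x − T + W/2 = 1 − 0 + 3 = 4.
GR = (1 − 1/4) × 4² / 12 = 0.75 × 16 / 12 = 1 dB.
Output = 1 − 1 = 0 dBu.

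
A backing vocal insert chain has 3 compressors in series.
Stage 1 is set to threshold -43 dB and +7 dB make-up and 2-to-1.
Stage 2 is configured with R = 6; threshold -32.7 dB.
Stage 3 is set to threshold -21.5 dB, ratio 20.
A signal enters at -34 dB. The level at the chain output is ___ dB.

Stage 1: -34 dB is 9 dB over -43 dB; at 2:1 that becomes 4.5 dB over, giving -38.5 dB; +7 dB make-up → -31.5 dB.
Stage 2: 1.2 dB above -32.7 dB, reduced 6:1 to 0.2 dB above → -32.5 dB.
Stage 3: -32.5 dB ≤ -21.5 dB, so stage 3 doesn't engage; output -32.5 dB.

-32.5 dB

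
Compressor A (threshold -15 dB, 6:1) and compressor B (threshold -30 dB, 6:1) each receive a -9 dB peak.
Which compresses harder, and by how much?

B, by 12.5 dB

A: overshoot 6 dB → output overshoot 1 dB → GR 5 dB.
B: overshoot 21 dB → output overshoot 3.5 dB → GR 17.5 dB.
B applies 12.5 dB more gain reduction.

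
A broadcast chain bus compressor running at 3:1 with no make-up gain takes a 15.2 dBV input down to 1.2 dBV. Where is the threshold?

Gain reduction = 15.2 − 1.2 = 14 dB; output overshoot = GR / (R − 1) = 14 / 2 = 7 dB.
Threshold = output − output overshoot = 1.2 − 7 = -5.8 dBV.

-5.8 dBV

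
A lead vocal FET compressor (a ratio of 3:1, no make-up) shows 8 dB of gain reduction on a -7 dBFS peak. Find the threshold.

Let T be the threshold. Output overshoot = (input overshoot)/R, so -15 − T = (-7 − T)/3.
3·(-15 − T) = -7 − T → 2·T = -45 − (-7) = -38.
T = -38/2 = -19 dBFS.

-19 dBFS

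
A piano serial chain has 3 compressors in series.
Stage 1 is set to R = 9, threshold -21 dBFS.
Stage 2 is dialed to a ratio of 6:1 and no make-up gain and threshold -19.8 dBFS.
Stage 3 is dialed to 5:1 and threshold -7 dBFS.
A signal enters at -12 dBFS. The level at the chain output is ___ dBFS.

-20 dBFS

Stage 1: overshoot 9 dB → 9/9 = 1 dB → -20 dBFS.
Stage 2: below threshold (-20 ≤ -19.8); passes unchanged; output -20 dBFS.
Stage 3: -20 dBFS is at or below the -7 dBFS threshold — no compression; output -20 dBFS.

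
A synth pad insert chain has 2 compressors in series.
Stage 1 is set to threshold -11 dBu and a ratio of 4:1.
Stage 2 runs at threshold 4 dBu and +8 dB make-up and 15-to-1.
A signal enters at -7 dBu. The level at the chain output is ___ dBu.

-2 dBu

Stage 1: -7 dBu is 4 dB over -11 dBu; at 4:1 that becomes 1 dB over, giving -10 dBu.
Stage 2: -10 dBu ≤ 4 dBu, so stage 2 doesn't engage; make-up brings it to -2 dBu.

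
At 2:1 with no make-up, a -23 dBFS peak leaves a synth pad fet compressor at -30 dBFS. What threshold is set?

-37 dBFS

Input is 14 dB above T (since output overshoot × R = input overshoot: (-30 − T)·2 = -23 − T gives T = -37 dBFS).
Check: -37 + (-23 − (-37))/2 = -37 + 7 = -30 dBFS. ✓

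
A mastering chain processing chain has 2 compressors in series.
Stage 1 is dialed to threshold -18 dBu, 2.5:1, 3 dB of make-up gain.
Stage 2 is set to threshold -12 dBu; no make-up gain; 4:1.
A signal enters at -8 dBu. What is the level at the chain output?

-11.75 dBu

Stage 1: -8 dBu is 10 dB over -18 dBu; at 2.5:1 that becomes 4 dB over, giving -14 dBu; +3 dB make-up → -11 dBu.
Stage 2: -11 dBu is 1 dB over -12 dBu; at 4:1 that becomes 0.25 dB over, giving -11.75 dBu.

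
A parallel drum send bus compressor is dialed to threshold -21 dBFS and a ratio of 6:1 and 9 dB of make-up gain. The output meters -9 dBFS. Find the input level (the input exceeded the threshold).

-3 dBFS

Stripping the +9 dB make-up gives -18 dBFS at the gain stage.
The compressed level sits -18 − (-21) = 3 dB over threshold.
Input overshoot = R × output overshoot = 18 dB → input = -21 + 18 = -3 dBFS.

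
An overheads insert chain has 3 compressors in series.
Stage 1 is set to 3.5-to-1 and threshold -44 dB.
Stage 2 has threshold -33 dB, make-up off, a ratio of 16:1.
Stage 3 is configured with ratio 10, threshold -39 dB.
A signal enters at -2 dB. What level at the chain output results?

Stage 1: -2 dB is 42 dB over -44 dB; at 3.5:1 that becomes 12 dB over, giving -32 dB.
Stage 2: -32 dB is 1 dB over -33 dB; at 16:1 that becomes 0.0625 dB over, giving -32.9375 dB.
Stage 3: 6.0625 dB above -39 dB, reduced 10:1 to 0.60625 dB above → -38.39375 dB.

-38.39375 dB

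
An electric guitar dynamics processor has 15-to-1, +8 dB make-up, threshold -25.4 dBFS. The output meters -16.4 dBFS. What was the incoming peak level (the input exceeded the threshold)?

-10.4 dBFS

Remove make-up: -16.4 − 8 = -24.4 dBFS.
The compressed level sits -24.4 − (-25.4) = 1 dB over threshold.
Input overshoot = R × output overshoot = 15 dB → input = -25.4 + 15 = -10.4 dBFS.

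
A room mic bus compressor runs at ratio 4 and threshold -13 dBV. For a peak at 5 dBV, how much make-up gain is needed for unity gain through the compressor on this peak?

13.5 dB

Overshoot 18 dB → 18/4 = 4.5 dB after compression, so the compressed level is -13 + 4.5 = -8.5 dBV.
Make-up = target − compressed = 5 − (-8.5) = 13.5 dB.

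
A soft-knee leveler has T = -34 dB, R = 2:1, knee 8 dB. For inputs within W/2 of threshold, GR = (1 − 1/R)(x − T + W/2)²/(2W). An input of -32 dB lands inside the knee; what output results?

x − T + W/2 = -32 − (-34) + 4 = 6.
GR = (1 − 1/2) × 6² / 16 = 0.5 × 36 / 16 = 1.125 dB.
Output = -32 − 1.125 = -33.125 dB.

-33.125 dB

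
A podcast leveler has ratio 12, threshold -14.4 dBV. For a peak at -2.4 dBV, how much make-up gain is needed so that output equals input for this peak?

Without make-up, output = threshold + overshoot/12 = -14.4 + 1 = -13.4 dBV.
Gap to target: 11 dB.

11 dB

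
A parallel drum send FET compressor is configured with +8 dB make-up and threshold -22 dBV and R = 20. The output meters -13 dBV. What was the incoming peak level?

-2 dBV

Before make-up, the level was -13 − 8 = -21 dBV.
Post-compression overshoot = -21 − (-22) = 1 dB.
Undo the ratio: input overshoot = 1 × 20 = 20 dB, giving input = -2 dBV.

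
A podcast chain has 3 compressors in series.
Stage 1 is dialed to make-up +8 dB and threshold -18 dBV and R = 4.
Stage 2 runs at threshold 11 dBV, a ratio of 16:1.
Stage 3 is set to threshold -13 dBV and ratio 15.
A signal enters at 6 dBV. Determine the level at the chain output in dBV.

Stage 1: overshoot 24 dB → 24/4 = 6 dB → -12 dBV; +8 dB make-up → -4 dBV.
Stage 2: -4 dBV is at or below the 11 dBV threshold — no compression; output -4 dBV.
Stage 3: -4 dBV is 9 dB over -13 dBV; at 15:1 that becomes 0.6 dB over, giving -12.4 dBV.

-12.4 dBV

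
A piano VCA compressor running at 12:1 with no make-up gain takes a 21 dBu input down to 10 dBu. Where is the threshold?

9 dBu

Let T be the threshold. Output overshoot = (input overshoot)/R, so 10 − T = (21 − T)/12.
12·(10 − T) = 21 − T → 11·T = 120 − 21 = 99.
T = 99/11 = 9 dBu.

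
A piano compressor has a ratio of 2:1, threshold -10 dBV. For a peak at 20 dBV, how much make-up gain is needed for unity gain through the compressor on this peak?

15 dB

The peak compresses to -10 + 30/2 = 5 dBV.
To reach 20 dBV requires 20 − 5 = 15 dB of make-up.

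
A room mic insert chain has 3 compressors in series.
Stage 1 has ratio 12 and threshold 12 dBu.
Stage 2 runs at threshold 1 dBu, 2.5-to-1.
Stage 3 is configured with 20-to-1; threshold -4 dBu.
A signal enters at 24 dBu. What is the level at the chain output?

Stage 1: 24 dBu is 12 dB over 12 dBu; at 12:1 that becomes 1 dB over, giving 13 dBu.
Stage 2: overshoot 12 dB → 12/2.5 = 4.8 dB → 5.8 dBu.
Stage 3: 9.8 dB above -4 dBu, reduced 20:1 to 0.49 dB above → -3.51 dBu.

-3.51 dBu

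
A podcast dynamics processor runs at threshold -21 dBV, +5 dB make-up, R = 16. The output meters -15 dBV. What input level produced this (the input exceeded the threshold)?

-5 dBV

Remove make-up: -15 − 5 = -20 dBV.
Post-compression overshoot = -20 − (-21) = 1 dB.
Before 16:1 compression the overshoot was 1 × 16 = 16 dB, so input = -21 + 16 = -5 dBV.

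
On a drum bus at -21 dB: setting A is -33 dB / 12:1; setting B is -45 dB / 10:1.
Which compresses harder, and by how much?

A: 12 dB over, compressed to 1 dB over, so 11 dB of GR.
B: 24 dB over, compressed to 2.4 dB over, so 21.6 dB of GR.
Difference: 10.6 dB in favour of B.

B, by 10.6 dB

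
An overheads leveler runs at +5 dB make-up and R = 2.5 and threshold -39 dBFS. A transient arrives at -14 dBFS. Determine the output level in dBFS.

-24 dBFS

The input is 25 dB above the -39 dBFS threshold.
2.5:1 compression reduces that to 25/2.5 = 10 dB over.
Output = -39 + 10 = -29 dBFS; make-up adds 5 dB, giving -24 dBFS.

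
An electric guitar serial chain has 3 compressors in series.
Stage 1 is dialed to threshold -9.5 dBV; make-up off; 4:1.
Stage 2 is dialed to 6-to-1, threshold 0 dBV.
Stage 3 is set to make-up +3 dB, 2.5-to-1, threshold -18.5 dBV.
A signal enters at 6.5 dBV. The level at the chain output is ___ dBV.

Stage 1: 6.5 dBV is 16 dB over -9.5 dBV; at 4:1 that becomes 4 dB over, giving -5.5 dBV.
Stage 2: below threshold (-5.5 ≤ 0); passes unchanged; output -5.5 dBV.
Stage 3: -5.5 dBV is 13 dB over -18.5 dBV; at 2.5:1 that becomes 5.2 dB over, giving -13.3 dBV; +3 dB make-up → -10.3 dBV.

-10.3 dBV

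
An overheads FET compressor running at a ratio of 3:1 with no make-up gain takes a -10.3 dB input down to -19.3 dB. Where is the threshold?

Gain reduction = -10.3 − (-19.3) = 9 dB; output overshoot = GR / (R − 1) = 9 / 2 = 4.5 dB.
Threshold = output − output overshoot = -19.3 − 4.5 = -23.8 dB.

-23.8 dB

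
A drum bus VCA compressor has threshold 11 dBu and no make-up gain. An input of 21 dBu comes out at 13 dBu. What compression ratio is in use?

5:1

Input overshoot = 21 − 11 = 10 dB; output overshoot = 13 − 11 = 2 dB.
Ratio = 10 / 2 = 5.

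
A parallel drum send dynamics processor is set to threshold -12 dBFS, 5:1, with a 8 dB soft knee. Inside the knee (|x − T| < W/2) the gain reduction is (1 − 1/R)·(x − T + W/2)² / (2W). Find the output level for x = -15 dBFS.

-15.05 dBFS

x − T + W/2 = -15 − (-12) + 4 = 1.
GR = (1 − 1/5) × 1² / 16 = 0.8 × 1 / 16 = 0.05 dB.
Output = -15 − 0.05 = -15.05 dBFS.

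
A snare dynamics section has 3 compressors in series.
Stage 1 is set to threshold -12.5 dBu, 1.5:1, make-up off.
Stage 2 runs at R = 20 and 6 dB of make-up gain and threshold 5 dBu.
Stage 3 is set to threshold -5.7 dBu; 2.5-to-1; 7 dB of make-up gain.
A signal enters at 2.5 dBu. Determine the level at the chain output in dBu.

Stage 1: overshoot 15 dB → 15/1.5 = 10 dB → -2.5 dBu.
Stage 2: -2.5 dBu ≤ 5 dBu, so stage 2 doesn't engage; make-up brings it to 3.5 dBu.
Stage 3: 9.2 dB above -5.7 dBu, reduced 2.5:1 to 3.68 dB above → -2.02 dBu; +7 dB make-up → 4.98 dBu.

4.98 dBu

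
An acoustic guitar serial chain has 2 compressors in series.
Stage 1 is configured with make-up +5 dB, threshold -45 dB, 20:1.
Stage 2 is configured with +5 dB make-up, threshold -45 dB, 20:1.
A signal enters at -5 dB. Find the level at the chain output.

Stage 1: overshoot 40 dB → 40/20 = 2 dB → -43 dB; +5 dB make-up → -38 dB.
Stage 2: -38 dB is 7 dB over -45 dB; at 20:1 that becomes 0.35 dB over, giving -44.65 dB; +5 dB make-up → -39.65 dB.

-39.65 dB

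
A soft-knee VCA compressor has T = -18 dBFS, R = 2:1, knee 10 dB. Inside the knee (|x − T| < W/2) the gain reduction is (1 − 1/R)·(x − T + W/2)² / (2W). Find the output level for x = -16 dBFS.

-17.225 dBFS

x − T + W/2 = -16 − (-18) + 5 = 7.
GR = (1 − 1/2) × 7² / 20 = 0.5 × 49 / 20 = 1.225 dB.
Output = -16 − 1.225 = -17.225 dBFS.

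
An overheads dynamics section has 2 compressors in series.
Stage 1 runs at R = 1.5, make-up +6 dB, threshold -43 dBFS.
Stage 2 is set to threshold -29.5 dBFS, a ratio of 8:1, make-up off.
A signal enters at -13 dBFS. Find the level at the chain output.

Stage 1: overshoot 30 dB → 30/1.5 = 20 dB → -23 dBFS; +6 dB make-up → -17 dBFS.
Stage 2: 12.5 dB above -29.5 dBFS, reduced 8:1 to 1.5625 dB above → -27.9375 dBFS.

-27.9375 dBFS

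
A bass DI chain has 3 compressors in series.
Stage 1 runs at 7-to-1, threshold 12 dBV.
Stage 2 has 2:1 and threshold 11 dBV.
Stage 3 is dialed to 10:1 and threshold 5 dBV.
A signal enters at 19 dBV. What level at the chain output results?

Stage 1: 7 dB above 12 dBV, reduced 7:1 to 1 dB above → 13 dBV.
Stage 2: 13 dBV is 2 dB over 11 dBV; at 2:1 that becomes 1 dB over, giving 12 dBV.
Stage 3: overshoot 7 dB → 7/10 = 0.7 dB → 5.7 dBV.

5.7 dBV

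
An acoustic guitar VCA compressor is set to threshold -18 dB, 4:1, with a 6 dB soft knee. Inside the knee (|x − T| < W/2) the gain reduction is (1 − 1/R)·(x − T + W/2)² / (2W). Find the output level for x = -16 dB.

x − T + W/2 = -16 − (-18) + 3 = 5.
GR = (1 − 1/4) × 5² / 12 = 0.75 × 25 / 12 = 1.5625 dB.
Output = -16 − 1.5625 = -17.5625 dB.

-17.5625 dB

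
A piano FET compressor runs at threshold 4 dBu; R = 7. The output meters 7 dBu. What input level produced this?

The compressed level sits 7 − 4 = 3 dB over threshold.
Before 7:1 compression the overshoot was 3 × 7 = 21 dB, so input = 4 + 21 = 25 dBu.

25 dBu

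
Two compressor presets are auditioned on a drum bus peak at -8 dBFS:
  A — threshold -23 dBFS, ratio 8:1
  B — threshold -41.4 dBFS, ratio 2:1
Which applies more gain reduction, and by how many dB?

A: GR = 15 − 15/8 = 13.125 dB.
B: GR = 33.4 − 33.4/2 = 16.7 dB.
B reduces 3.575 dB more.

B, by 3.575 dB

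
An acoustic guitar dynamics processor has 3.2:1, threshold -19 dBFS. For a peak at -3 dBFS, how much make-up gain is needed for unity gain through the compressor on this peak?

11 dB

Overshoot 16 dB → 16/3.2 = 5 dB after compression, so the compressed level is -19 + 5 = -14 dBFS.
Make-up = target − compressed = -3 − (-14) = 11 dB.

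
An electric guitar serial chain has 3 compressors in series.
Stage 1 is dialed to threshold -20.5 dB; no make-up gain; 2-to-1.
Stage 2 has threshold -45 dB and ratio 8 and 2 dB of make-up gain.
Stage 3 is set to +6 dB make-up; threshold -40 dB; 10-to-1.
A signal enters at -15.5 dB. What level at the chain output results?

-33.9625 dB

Stage 1: -15.5 dB is 5 dB over -20.5 dB; at 2:1 that becomes 2.5 dB over, giving -18 dB.
Stage 2: -18 dB is 27 dB over -45 dB; at 8:1 that becomes 3.375 dB over, giving -41.625 dB; +2 dB make-up → -39.625 dB.
Stage 3: 0.375 dB above -40 dB, reduced 10:1 to 0.0375 dB above → -39.9625 dB; +6 dB make-up → -33.9625 dB.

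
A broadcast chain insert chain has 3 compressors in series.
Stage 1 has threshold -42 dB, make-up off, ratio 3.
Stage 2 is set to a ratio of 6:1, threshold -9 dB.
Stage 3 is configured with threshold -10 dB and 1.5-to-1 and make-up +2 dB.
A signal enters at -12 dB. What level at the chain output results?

-30 dB

Stage 1: overshoot 30 dB → 30/3 = 10 dB → -32 dB.
Stage 2: below threshold (-32 ≤ -9); passes unchanged; output -32 dB.
Stage 3: below threshold (-32 ≤ -10); passes unchanged; make-up brings it to -30 dB.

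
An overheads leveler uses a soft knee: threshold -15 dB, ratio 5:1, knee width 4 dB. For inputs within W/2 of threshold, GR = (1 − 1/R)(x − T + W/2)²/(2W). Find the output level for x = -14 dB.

-14.9 dB

x − T + W/2 = -14 − (-15) + 2 = 3.
GR = (1 − 1/5) × 3² / 8 = 0.8 × 9 / 8 = 0.9 dB.
Output = -14 − 0.9 = -14.9 dB.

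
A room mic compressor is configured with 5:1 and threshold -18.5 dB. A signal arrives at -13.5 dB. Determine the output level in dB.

-17.5 dB

The input is 5 dB above the -18.5 dB threshold.
5:1 compression reduces that to 5/5 = 1 dB over.
That puts the output at -17.5 dB.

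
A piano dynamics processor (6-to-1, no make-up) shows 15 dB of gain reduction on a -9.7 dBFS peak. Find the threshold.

-27.7 dBFS

Input is 18 dB above T (since output overshoot × R = input overshoot: (-24.7 − T)·6 = -9.7 − T gives T = -27.7 dBFS).
Check: -27.7 + (-9.7 − (-27.7))/6 = -27.7 + 3 = -24.7 dBFS. ✓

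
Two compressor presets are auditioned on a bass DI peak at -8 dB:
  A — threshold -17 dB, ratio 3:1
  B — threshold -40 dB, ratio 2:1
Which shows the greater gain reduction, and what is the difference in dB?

A: GR = 9 − 9/3 = 6 dB.
B: GR = 32 − 32/2 = 16 dB.
Difference: 10 dB in favour of B.

B, by 10 dB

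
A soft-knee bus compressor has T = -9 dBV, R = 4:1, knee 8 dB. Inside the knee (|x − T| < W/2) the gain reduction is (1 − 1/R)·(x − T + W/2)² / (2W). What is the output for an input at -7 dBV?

x − T + W/2 = -7 − (-9) + 4 = 6.
GR = (1 − 1/4) × 6² / 16 = 0.75 × 36 / 16 = 1.6875 dB.
Output = -7 − 1.6875 = -8.6875 dBV.

-8.6875 dBV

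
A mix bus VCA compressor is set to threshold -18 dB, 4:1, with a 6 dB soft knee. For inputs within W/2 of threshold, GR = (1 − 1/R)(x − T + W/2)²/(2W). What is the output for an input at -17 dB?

-18 dB

x − T + W/2 = -17 − (-18) + 3 = 4.
GR = (1 − 1/4) × 4² / 12 = 0.75 × 16 / 12 = 1 dB.
Output = -17 − 1 = -18 dB.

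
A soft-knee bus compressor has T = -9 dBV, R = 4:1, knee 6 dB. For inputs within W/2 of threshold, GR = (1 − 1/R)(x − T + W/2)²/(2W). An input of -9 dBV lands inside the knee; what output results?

x − T + W/2 = -9 − (-9) + 3 = 3.
GR = (1 − 1/4) × 3² / 12 = 0.75 × 9 / 12 = 0.5625 dB.
Output = -9 − 0.5625 = -9.5625 dBV.

-9.5625 dBV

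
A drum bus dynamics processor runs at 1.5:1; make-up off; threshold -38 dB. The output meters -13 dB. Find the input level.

-0.5 dB

Post-compression overshoot = -13 − (-38) = 25 dB.
Input overshoot = R × output overshoot = 37.5 dB → input = -38 + 37.5 = -0.5 dB.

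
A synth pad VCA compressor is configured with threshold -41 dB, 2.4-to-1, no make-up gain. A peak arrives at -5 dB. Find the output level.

-26 dB

Overshoot: -5 − (-41) = 36 dB.
2.4:1 compression reduces that to 36/2.4 = 15 dB over.
Output = -41 + 15 = -26 dB.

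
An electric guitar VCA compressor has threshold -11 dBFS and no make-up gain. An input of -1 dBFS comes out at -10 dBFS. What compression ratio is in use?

10:1

Input overshoot = -1 − (-11) = 10 dB; output overshoot = -10 − (-11) = 1 dB.
Ratio = 10 / 1 = 10.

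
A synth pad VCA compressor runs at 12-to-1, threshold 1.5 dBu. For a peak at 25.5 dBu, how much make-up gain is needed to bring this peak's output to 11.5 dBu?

8 dB

Without make-up, output = threshold + overshoot/12 = 1.5 + 2 = 3.5 dBu.
Gap to target: 8 dB.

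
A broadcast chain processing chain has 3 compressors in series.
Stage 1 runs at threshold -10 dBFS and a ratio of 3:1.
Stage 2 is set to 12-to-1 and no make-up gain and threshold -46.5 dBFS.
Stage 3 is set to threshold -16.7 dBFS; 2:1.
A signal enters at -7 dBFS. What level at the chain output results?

-43.375 dBFS

Stage 1: 3 dB above -10 dBFS, reduced 3:1 to 1 dB above → -9 dBFS.
Stage 2: overshoot 37.5 dB → 37.5/12 = 3.125 dB → -43.375 dBFS.
Stage 3: -43.375 dBFS ≤ -16.7 dBFS, so stage 3 doesn't engage; output -43.375 dBFS.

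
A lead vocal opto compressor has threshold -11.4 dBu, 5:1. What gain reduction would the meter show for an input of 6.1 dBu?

The signal is 17.5 dB above threshold.
At 5:1, output sits 17.5/5 = 3.5 dB above threshold.
So the signal is attenuated by 17.5 − 3.5 = 14 dB.

14 dB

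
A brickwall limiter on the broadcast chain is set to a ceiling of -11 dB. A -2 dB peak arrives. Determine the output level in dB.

The limiter clamps the peak to its -11 dB ceiling.

-11 dB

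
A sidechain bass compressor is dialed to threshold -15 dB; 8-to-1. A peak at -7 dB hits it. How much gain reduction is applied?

Overshoot = -7 − (-15) = 8 dB.
At 8:1, output sits 8/8 = 1 dB above threshold.
So the signal is attenuated by 8 − 1 = 7 dB.

7 dB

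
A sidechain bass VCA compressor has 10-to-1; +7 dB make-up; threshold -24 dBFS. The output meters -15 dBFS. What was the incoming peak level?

Stripping the +7 dB make-up gives -22 dBFS at the gain stage.
Post-compression overshoot = -22 − (-24) = 2 dB.
Input overshoot = R × output overshoot = 20 dB → input = -24 + 20 = -4 dBFS.

-4 dBFS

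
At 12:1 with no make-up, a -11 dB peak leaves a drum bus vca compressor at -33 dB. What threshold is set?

-35 dB

Let T be the threshold. Output overshoot = (input overshoot)/R, so -33 − T = (-11 − T)/12.
12·(-33 − T) = -11 − T → 11·T = -396 − (-11) = -385.
T = -385/11 = -35 dB.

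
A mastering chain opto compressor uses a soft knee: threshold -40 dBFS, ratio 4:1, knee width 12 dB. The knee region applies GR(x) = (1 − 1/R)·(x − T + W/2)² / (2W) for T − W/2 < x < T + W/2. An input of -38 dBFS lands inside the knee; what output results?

-40 dBFS

x − T + W/2 = -38 − (-40) + 6 = 8.
GR = (1 − 1/4) × 8² / 24 = 0.75 × 64 / 24 = 2 dB.
Output = -38 − 2 = -40 dBFS.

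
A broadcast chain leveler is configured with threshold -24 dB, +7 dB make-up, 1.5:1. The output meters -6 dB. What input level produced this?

Before make-up, the level was -6 − 7 = -13 dB.
The compressed level sits -13 − (-24) = 11 dB over threshold.
Undo the ratio: input overshoot = 11 × 1.5 = 16.5 dB, giving input = -7.5 dB.

-7.5 dB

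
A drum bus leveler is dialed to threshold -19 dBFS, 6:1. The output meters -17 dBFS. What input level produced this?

-7 dBFS

Post-compression overshoot = -17 − (-19) = 2 dB.
Input overshoot = R × output overshoot = 12 dB → input = -19 + 12 = -7 dBFS.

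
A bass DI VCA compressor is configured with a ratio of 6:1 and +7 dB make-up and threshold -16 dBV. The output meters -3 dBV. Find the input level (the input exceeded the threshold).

20 dBV

Remove make-up: -3 − 7 = -10 dBV.
Post-compression overshoot = -10 − (-16) = 6 dB.
Input overshoot = R × output overshoot = 36 dB → input = -16 + 36 = 20 dBV.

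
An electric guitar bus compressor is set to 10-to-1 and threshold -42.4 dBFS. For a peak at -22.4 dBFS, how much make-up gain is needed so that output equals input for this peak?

18 dB

Overshoot 20 dB → 20/10 = 2 dB after compression, so the compressed level is -42.4 + 2 = -40.4 dBFS.
Make-up = target − compressed = -22.4 − (-40.4) = 18 dB.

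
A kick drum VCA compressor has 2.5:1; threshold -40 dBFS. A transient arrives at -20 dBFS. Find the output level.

-20 dBFS sits 20 dB over threshold.
The 20 dB excess becomes 8 dB after 2.5:1 reduction.
So the level is -40 + 8 = -32 dBFS.

-32 dBFS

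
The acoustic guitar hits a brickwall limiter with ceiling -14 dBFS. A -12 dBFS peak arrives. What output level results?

The limiter clamps the peak to its -14 dBFS ceiling.

-14 dBFS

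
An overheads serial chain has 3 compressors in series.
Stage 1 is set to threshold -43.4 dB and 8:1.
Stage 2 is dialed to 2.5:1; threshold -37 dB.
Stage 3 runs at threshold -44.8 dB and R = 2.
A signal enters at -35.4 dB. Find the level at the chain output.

-43.6 dB

Stage 1: 8 dB above -43.4 dB, reduced 8:1 to 1 dB above → -42.4 dB.
Stage 2: -42.4 dB ≤ -37 dB, so stage 2 doesn't engage; output -42.4 dB.
Stage 3: overshoot 2.4 dB → 2.4/2 = 1.2 dB → -43.6 dB.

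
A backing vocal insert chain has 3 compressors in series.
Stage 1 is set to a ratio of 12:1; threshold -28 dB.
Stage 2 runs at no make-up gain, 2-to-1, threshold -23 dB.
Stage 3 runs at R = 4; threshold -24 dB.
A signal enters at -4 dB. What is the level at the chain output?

Stage 1: 24 dB above -28 dB, reduced 12:1 to 2 dB above → -26 dB.
Stage 2: -26 dB ≤ -23 dB, so stage 2 doesn't engage; output -26 dB.
Stage 3: below threshold (-26 ≤ -24); passes unchanged; output -26 dB.

-26 dB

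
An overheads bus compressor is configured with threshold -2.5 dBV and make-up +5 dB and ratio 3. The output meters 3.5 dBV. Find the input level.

Remove make-up: 3.5 − 5 = -1.5 dBV.
That's 1 dB above the -2.5 dBV threshold.
Input overshoot = R × output overshoot = 3 dB → input = -2.5 + 3 = 0.5 dBV.

0.5 dBV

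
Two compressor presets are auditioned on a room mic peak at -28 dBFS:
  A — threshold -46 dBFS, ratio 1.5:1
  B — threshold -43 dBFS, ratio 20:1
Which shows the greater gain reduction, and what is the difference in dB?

A: 18 dB over, compressed to 12 dB over, so 6 dB of GR.
B: 15 dB over, compressed to 0.75 dB over, so 14.25 dB of GR.
B applies 8.25 dB more gain reduction.

B, by 8.25 dB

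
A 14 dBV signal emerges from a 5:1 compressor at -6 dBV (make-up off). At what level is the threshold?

Let T be the threshold. Output overshoot = (input overshoot)/R, so -6 − T = (14 − T)/5.
5·(-6 − T) = 14 − T → 4·T = -30 − 14 = -44.
T = -44/4 = -11 dBV.

-11 dBV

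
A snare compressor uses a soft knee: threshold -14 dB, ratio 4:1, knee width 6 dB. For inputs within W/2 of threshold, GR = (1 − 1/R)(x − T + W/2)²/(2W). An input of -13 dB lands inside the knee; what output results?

x − T + W/2 = -13 − (-14) + 3 = 4.
GR = (1 − 1/4) × 4² / 12 = 0.75 × 16 / 12 = 1 dB.
Output = -13 − 1 = -14 dB.

-14 dB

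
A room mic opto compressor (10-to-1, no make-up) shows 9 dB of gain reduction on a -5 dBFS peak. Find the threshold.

Let T be the threshold. Output overshoot = (input overshoot)/R, so -14 − T = (-5 − T)/10.
10·(-14 − T) = -5 − T → 9·T = -140 − (-5) = -135.
T = -135/9 = -15 dBFS.

-15 dBFS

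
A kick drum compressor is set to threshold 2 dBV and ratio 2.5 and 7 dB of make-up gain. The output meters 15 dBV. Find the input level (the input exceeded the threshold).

17 dBV

Stripping the +7 dB make-up gives 8 dBV at the gain stage.
That's 6 dB above the 2 dBV threshold.
Undo the ratio: input overshoot = 6 × 2.5 = 15 dB, giving input = 17 dBV.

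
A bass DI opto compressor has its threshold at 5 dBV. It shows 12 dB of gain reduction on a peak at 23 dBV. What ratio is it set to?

Input overshoot = 23 − 5 = 18 dB.
Output overshoot = 18 − 12 = 6 dB.
Ratio = input overshoot / output overshoot = 18 / 6 = 3.

3:1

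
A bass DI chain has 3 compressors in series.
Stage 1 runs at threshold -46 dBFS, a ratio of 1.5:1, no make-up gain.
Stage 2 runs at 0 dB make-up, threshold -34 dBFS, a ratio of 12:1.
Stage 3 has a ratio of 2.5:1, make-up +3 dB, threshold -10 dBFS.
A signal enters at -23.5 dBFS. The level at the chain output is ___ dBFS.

-30.75 dBFS

Stage 1: 22.5 dB above -46 dBFS, reduced 1.5:1 to 15 dB above → -31 dBFS.
Stage 2: -31 dBFS is 3 dB over -34 dBFS; at 12:1 that becomes 0.25 dB over, giving -33.75 dBFS.
Stage 3: below threshold (-33.75 ≤ -10); passes unchanged; make-up brings it to -30.75 dBFS.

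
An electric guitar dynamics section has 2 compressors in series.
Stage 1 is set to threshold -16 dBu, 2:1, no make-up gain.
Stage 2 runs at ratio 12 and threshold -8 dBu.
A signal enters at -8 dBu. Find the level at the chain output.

Stage 1: overshoot 8 dB → 8/2 = 4 dB → -12 dBu.
Stage 2: -12 dBu is at or below the -8 dBu threshold — no compression; output -12 dBu.

-12 dBu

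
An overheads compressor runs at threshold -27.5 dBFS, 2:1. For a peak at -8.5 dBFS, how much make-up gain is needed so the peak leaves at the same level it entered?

Without make-up, output = threshold + overshoot/2 = -27.5 + 9.5 = -18 dBFS.
Gap to target: 9.5 dB.

9.5 dB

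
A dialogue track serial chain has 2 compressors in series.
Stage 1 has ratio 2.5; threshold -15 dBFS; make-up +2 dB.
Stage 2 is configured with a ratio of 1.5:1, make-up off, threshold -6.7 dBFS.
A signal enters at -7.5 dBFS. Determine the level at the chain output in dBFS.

-10 dBFS

Stage 1: -7.5 dBFS is 7.5 dB over -15 dBFS; at 2.5:1 that becomes 3 dB over, giving -12 dBFS; +2 dB make-up → -10 dBFS.
Stage 2: -10 dBFS ≤ -6.7 dBFS, so stage 2 doesn't engage; output -10 dBFS.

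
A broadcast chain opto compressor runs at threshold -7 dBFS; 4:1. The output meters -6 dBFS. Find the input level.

That's 1 dB above the -7 dBFS threshold.
Input overshoot = R × output overshoot = 4 dB → input = -7 + 4 = -3 dBFS.

-3 dBFS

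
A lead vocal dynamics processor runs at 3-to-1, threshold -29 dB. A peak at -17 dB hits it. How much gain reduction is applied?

8 dB

The signal is 12 dB above threshold.
At 3:1, output sits 12/3 = 4 dB above threshold.
Gain reduction = 12 − 4 = 8 dB.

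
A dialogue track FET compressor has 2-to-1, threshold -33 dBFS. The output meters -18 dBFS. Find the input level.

-3 dBFS

Post-compression overshoot = -18 − (-33) = 15 dB.
Undo the ratio: input overshoot = 15 × 2 = 30 dB, giving input = -3 dBFS.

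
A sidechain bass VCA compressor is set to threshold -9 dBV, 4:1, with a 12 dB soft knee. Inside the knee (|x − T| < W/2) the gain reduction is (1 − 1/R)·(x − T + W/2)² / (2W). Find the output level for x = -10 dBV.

x − T + W/2 = -10 − (-9) + 6 = 5.
GR = (1 − 1/4) × 5² / 24 = 0.75 × 25 / 24 = 0.78125 dB.
Output = -10 − 0.78125 = -10.78125 dBV.

-10.78125 dBV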